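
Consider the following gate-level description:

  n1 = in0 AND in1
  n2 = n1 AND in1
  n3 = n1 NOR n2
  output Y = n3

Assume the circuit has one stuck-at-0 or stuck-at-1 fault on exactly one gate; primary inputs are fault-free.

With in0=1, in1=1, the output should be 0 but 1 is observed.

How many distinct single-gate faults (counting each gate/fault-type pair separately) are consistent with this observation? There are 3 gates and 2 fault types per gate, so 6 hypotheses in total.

2

Fault-free: n1=1, n2=1, n3=0 → 0. Observed 1.
  n1 stuck-at-0: output 1 ✓
  n1 stuck-at-1: output 0 ✗
  n2 stuck-at-0: output 0 ✗
  n2 stuck-at-1: output 0 ✗
  n3 stuck-at-0: output 0 ✗
  n3 stuck-at-1: output 1 ✓
Consistent faults: {n1 stuck-at-0, n3 stuck-at-1} — 2 in all.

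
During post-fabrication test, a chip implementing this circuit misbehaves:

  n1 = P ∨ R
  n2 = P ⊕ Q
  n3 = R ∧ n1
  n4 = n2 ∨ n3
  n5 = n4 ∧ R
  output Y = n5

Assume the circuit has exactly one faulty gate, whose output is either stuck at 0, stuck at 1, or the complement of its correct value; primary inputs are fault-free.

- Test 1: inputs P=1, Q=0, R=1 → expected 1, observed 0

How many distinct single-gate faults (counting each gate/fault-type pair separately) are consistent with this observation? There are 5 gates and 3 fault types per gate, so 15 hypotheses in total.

4

Fault-free: n1=1, n2=1, n3=1, n4=1, n5=1 → 1. Observed 0.
  n1: none of the 3 fault types match ✗
  n2: none of the 3 fault types match ✗
  n3: none of the 3 fault types match ✗
  n4: stuck-at-0, inverted output ✓; others ✗
  n5: stuck-at-0, inverted output ✓; others ✗
Consistent faults: {n4 stuck-at-0, n4 inverted output, n5 stuck-at-0, n5 inverted output} — 4 in all.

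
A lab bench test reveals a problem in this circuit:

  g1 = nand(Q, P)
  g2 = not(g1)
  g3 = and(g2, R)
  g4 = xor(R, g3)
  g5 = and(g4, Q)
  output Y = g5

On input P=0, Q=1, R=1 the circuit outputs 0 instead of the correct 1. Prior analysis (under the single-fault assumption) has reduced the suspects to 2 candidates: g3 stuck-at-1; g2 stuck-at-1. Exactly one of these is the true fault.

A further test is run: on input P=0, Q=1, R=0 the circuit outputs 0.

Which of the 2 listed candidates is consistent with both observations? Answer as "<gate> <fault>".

Evaluate each candidate on input P=0, Q=1, R=0:
  g3 stuck-at-1: g1=1, g2=0, g3=1 [stuck-at-1], g4=1, g5=1 → 1 — eliminated
  g2 stuck-at-1: g1=1, g2=1 [stuck-at-1], g3=0, g4=0, g5=0 → 0 — matches
Only g2 stuck-at-1 reproduces the observed 0.

g2 stuck-at-1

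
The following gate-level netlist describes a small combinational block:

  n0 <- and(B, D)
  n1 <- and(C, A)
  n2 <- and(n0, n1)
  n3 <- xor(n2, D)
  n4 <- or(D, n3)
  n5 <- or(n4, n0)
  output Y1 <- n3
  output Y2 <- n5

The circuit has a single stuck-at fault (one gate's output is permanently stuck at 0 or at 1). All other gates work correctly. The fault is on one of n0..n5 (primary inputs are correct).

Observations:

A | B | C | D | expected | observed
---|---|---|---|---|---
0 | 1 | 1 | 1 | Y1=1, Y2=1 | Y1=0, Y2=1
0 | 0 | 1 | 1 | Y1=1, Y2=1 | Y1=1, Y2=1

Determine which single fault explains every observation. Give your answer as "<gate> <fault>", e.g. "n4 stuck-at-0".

n1 stuck-at-1

Fault-free values for test 1 (A=0, B=1, C=1, D=1): n0=1, n1=0, n2=0, n3=1, n4=1, n5=1, giving Y1=1, Y2=1. Observed Y1=0, Y2=1.
Test 1: faults giving observed Y1=0, Y2=1 are {n1 stuck-at-1, n2 stuck-at-1, n3 stuck-at-0}.
Test 2 (A=0, B=0, C=1, D=1): fault-free n0=0, n1=0, n2=0, n3=1, n4=1, n5=1 → Y1=1, Y2=1; observed Y1=1, Y2=1. Eliminates n2 stuck-at-1, n3 stuck-at-0.
Only n1 stuck-at-1 is consistent with every test.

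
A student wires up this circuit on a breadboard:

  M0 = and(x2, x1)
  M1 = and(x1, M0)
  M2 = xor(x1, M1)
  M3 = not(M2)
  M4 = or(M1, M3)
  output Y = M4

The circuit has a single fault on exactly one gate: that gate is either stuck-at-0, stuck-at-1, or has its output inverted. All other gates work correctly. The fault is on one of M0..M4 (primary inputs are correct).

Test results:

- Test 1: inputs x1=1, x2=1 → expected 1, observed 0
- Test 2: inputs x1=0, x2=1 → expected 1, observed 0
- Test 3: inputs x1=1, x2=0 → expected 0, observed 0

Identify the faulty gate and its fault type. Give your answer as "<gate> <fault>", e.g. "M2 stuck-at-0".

Fault-free values for test 1 (x1=1, x2=1): M0=1, M1=1, M2=0, M3=1, M4=1, giving Y=1. Observed 0.
Test 1: faults giving observed 0 are {M0 stuck-at-0, M0 inverted output, M1 stuck-at-0, M1 inverted output, M4 stuck-at-0, M4 inverted output}.
Test 2 (x1=0, x2=1): fault-free M0=0, M1=0, M2=0, M3=1, M4=1 → 1; observed 0. Eliminates M0 stuck-at-0, M0 inverted output, M1 stuck-at-0, M1 inverted output.
Test 3 (x1=1, x2=0): fault-free M0=0, M1=0, M2=1, M3=0, M4=0 → 0; observed 0. Eliminates M4 inverted output.
Only M4 stuck-at-0 is consistent with every test.

M4 stuck-at-0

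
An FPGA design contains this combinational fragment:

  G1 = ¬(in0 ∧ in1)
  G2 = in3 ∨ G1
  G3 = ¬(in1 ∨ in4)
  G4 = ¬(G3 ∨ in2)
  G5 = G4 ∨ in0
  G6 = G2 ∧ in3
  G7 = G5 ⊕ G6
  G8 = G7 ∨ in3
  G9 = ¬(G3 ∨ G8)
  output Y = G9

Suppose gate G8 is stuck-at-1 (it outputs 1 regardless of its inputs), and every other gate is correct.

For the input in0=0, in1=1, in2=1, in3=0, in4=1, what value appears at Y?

Propagate with G8 forced: G1=1, G2=1, G3=0, G4=0, G5=0, G6=0, G7=0, G8=1 [stuck-at-1], G9=0.
So Y = 0. (Without the fault it would be 1.)

0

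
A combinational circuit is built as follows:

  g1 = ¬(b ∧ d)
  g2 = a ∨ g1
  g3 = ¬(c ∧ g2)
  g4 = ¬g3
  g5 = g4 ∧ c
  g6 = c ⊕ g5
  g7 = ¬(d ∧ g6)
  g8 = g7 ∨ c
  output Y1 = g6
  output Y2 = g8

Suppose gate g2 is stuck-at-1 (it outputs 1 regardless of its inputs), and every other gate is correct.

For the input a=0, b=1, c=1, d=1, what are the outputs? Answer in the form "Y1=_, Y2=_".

Y1=0, Y2=1

Propagate with g2 forced: g1=0, g2=1 [stuck-at-1], g3=0, g4=1, g5=1, g6=0, g7=1, g8=1.
So the outputs are Y1=0, Y2=1. (Without the fault they would be Y1=1, Y2=1.)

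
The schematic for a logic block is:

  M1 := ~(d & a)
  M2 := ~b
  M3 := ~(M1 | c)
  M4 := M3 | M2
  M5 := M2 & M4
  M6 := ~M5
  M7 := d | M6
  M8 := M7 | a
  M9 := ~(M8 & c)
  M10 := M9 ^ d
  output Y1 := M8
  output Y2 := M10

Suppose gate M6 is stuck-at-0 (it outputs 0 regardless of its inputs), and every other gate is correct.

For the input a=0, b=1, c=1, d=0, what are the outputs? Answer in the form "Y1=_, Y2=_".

Propagate with M6 forced: M1=1, M2=0, M3=0, M4=0, M5=0, M6=0 [stuck-at-0], M7=0, M8=0, M9=1, M10=1.
So the outputs are Y1=0, Y2=1. (Without the fault they would be Y1=1, Y2=0.)

Y1=0, Y2=1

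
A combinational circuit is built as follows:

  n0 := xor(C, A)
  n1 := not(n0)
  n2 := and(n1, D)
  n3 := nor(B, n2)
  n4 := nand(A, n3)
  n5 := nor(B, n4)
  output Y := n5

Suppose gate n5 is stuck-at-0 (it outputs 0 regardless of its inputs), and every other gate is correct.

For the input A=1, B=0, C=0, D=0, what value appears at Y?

0

Propagate with n5 forced: n0=1, n1=0, n2=0, n3=1, n4=0, n5=0 [stuck-at-0].
So Y = 0. (Without the fault it would be 1.)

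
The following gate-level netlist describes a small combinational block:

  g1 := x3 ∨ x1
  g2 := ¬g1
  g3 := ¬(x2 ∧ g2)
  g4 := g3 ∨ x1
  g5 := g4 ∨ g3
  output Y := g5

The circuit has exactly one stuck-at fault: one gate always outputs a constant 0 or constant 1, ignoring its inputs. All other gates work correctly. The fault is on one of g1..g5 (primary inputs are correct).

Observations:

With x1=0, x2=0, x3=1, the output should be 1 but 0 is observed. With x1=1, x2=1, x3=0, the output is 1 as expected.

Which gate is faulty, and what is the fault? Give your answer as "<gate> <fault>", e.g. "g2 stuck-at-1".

Fault-free values for test 1 (x1=0, x2=0, x3=1): g1=1, g2=0, g3=1, g4=1, g5=1, giving Y=1. Observed 0.
Test 1: faults giving observed 0 are {g3 stuck-at-0, g5 stuck-at-0}.
Test 2 (x1=1, x2=1, x3=0): fault-free g1=1, g2=0, g3=1, g4=1, g5=1 → 1; observed 1. Eliminates g5 stuck-at-0.
Only g3 stuck-at-0 is consistent with every test.

g3 stuck-at-0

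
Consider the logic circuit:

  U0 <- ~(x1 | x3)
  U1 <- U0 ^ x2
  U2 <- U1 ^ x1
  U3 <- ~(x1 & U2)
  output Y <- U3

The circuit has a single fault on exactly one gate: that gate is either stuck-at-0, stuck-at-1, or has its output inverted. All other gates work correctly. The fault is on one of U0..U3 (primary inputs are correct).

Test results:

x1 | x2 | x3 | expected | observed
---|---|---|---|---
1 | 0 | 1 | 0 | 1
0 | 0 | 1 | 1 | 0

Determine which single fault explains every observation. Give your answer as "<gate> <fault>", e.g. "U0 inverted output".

Fault-free values for test 1 (x1=1, x2=0, x3=1): U0=0, U1=0, U2=1, U3=0, giving Y=0. Observed 1.
Test 1: faults giving observed 1 are {U0 stuck-at-1, U0 inverted output, U1 stuck-at-1, U1 inverted output, U2 stuck-at-0, U2 inverted output, U3 stuck-at-1, U3 inverted output}.
Test 2 (x1=0, x2=0, x3=1): fault-free U0=0, U1=0, U2=0, U3=1 → 1; observed 0. Eliminates U0 stuck-at-1, U0 inverted output, U1 stuck-at-1, U1 inverted output, U2 stuck-at-0, U2 inverted output, U3 stuck-at-1.
Only U3 inverted output is consistent with every test.

U3 inverted output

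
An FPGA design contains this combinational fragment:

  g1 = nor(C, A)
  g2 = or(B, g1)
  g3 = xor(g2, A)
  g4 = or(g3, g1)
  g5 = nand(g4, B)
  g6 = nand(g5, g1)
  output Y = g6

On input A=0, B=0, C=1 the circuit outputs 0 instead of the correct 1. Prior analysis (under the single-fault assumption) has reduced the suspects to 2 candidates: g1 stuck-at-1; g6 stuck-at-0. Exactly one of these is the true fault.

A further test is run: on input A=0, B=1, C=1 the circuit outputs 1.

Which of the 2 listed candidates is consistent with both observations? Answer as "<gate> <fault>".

Evaluate each candidate on input A=0, B=1, C=1:
  g1 stuck-at-1: g1=1 [stuck-at-1], g2=1, g3=1, g4=1, g5=0, g6=1 → 1 — matches
  g6 stuck-at-0: g1=0, g2=1, g3=1, g4=1, g5=0, g6=0 [stuck-at-0] → 0 — eliminated
Only g1 stuck-at-1 reproduces the observed 1.

g1 stuck-at-1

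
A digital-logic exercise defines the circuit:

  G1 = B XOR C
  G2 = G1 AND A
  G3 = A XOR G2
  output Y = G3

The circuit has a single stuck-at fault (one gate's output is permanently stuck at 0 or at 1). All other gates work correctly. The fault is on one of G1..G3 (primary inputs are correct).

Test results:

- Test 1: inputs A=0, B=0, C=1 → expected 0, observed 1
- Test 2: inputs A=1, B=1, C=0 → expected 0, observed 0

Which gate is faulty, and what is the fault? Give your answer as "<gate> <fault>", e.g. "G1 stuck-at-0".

Fault-free values for test 1 (A=0, B=0, C=1): G1=1, G2=0, G3=0, giving Y=0. Observed 1.
Test 1: faults giving observed 1 are {G2 stuck-at-1, G3 stuck-at-1}.
Test 2 (A=1, B=1, C=0): fault-free G1=1, G2=1, G3=0 → 0; observed 0. Eliminates G3 stuck-at-1.
Only G2 stuck-at-1 is consistent with every test.

G2 stuck-at-1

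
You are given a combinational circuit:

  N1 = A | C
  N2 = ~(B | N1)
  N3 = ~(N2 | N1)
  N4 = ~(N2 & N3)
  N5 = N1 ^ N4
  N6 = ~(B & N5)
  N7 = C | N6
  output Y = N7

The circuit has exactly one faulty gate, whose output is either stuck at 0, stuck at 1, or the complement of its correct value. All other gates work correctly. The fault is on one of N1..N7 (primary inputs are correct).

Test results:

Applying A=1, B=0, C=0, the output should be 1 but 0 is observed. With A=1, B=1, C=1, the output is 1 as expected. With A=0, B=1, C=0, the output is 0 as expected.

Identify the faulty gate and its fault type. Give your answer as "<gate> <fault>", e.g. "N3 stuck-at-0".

N6 stuck-at-0

Fault-free values for test 1 (A=1, B=0, C=0): N1=1, N2=0, N3=0, N4=1, N5=0, N6=1, N7=1, giving Y=1. Observed 0.
Test 1: faults giving observed 0 are {N6 stuck-at-0, N6 inverted output, N7 stuck-at-0, N7 inverted output}.
Test 2 (A=1, B=1, C=1): fault-free N1=1, N2=0, N3=0, N4=1, N5=0, N6=1, N7=1 → 1; observed 1. Eliminates N7 stuck-at-0, N7 inverted output.
Test 3 (A=0, B=1, C=0): fault-free N1=0, N2=0, N3=1, N4=1, N5=1, N6=0, N7=0 → 0; observed 0. Eliminates N6 inverted output.
Only N6 stuck-at-0 is consistent with every test.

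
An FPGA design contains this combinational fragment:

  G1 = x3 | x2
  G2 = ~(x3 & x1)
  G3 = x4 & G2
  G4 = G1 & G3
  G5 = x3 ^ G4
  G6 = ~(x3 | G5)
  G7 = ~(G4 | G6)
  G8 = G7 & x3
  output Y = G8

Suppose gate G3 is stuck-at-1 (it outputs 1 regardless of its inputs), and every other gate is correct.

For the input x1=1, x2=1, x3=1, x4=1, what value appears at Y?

0

Propagate with G3 forced: G1=1, G2=0, G3=1 [stuck-at-1], G4=1, G5=0, G6=0, G7=0, G8=0.
So Y = 0. (Without the fault it would be 1.)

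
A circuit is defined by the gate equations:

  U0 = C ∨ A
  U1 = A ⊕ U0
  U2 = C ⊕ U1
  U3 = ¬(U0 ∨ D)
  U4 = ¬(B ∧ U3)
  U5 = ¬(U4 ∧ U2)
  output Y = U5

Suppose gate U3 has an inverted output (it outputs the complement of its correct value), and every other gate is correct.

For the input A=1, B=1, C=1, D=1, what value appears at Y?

1

Propagate with U3 forced: U0=1, U1=0, U2=1, U3=1 [inverted output], U4=0, U5=1.
So Y = 1. (Without the fault it would be 0.)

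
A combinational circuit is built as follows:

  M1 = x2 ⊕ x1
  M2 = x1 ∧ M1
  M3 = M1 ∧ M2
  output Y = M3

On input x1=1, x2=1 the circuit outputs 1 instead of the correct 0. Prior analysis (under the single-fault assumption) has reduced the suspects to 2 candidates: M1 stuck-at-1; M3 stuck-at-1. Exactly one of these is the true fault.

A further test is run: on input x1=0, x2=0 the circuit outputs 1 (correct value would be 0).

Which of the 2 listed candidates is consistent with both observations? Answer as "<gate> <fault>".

M3 stuck-at-1

Evaluate each candidate on input x1=0, x2=0:
  M1 stuck-at-1: M1=1 [stuck-at-1], M2=0, M3=0 → 0 — eliminated
  M3 stuck-at-1: M1=0, M2=0, M3=1 [stuck-at-1] → 1 — matches
Only M3 stuck-at-1 reproduces the observed 1.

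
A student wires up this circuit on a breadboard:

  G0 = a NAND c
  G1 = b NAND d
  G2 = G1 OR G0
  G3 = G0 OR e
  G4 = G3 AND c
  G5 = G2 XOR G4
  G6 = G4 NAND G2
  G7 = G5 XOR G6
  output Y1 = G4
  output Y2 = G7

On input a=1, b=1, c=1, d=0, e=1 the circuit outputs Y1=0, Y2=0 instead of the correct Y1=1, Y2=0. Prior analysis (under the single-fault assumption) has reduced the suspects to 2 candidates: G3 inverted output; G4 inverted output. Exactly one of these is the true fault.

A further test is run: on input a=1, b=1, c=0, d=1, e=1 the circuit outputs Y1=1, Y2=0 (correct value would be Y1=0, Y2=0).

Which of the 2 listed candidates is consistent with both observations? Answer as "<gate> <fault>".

G4 inverted output

Evaluate each candidate on input a=1, b=1, c=0, d=1, e=1:
  G3 inverted output: G0=1, G1=0, G2=1, G3=0 [inverted output], G4=0, G5=1, G6=1, G7=0 → Y1=0, Y2=0 — eliminated
  G4 inverted output: G0=1, G1=0, G2=1, G3=1, G4=1 [inverted output], G5=0, G6=0, G7=0 → Y1=1, Y2=0 — matches
Only G4 inverted output reproduces the observed Y1=1, Y2=0.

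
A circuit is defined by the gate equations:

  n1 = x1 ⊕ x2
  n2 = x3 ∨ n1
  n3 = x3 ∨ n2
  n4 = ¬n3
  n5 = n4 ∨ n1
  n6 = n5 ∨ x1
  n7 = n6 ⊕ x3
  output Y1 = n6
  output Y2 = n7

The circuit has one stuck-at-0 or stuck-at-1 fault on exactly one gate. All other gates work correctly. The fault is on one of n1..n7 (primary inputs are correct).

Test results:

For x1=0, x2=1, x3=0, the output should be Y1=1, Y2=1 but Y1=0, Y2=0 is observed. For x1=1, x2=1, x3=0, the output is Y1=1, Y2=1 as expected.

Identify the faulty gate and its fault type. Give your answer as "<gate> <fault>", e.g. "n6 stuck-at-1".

n5 stuck-at-0

Fault-free values for test 1 (x1=0, x2=1, x3=0): n1=1, n2=1, n3=1, n4=0, n5=1, n6=1, n7=1, giving Y1=1, Y2=1. Observed Y1=0, Y2=0.
Test 1: faults giving observed Y1=0, Y2=0 are {n5 stuck-at-0, n6 stuck-at-0}.
Test 2 (x1=1, x2=1, x3=0): fault-free n1=0, n2=0, n3=0, n4=1, n5=1, n6=1, n7=1 → Y1=1, Y2=1; observed Y1=1, Y2=1. Eliminates n6 stuck-at-0.
Only n5 stuck-at-0 is consistent with every test.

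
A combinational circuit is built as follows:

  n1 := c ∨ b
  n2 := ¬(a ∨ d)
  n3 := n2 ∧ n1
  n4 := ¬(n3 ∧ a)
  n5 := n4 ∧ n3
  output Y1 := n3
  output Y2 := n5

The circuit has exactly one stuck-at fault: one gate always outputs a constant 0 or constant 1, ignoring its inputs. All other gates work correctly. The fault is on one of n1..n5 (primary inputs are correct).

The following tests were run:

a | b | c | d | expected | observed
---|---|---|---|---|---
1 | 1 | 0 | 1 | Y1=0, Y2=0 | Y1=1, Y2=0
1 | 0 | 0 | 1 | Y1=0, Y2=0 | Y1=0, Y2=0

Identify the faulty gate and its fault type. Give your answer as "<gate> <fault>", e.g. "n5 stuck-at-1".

n2 stuck-at-1

Fault-free values for test 1 (a=1, b=1, c=0, d=1): n1=1, n2=0, n3=0, n4=1, n5=0, giving Y1=0, Y2=0. Observed Y1=1, Y2=0.
Test 1: faults giving observed Y1=1, Y2=0 are {n2 stuck-at-1, n3 stuck-at-1}.
Test 2 (a=1, b=0, c=0, d=1): fault-free n1=0, n2=0, n3=0, n4=1, n5=0 → Y1=0, Y2=0; observed Y1=0, Y2=0. Eliminates n3 stuck-at-1.
Only n2 stuck-at-1 is consistent with every test.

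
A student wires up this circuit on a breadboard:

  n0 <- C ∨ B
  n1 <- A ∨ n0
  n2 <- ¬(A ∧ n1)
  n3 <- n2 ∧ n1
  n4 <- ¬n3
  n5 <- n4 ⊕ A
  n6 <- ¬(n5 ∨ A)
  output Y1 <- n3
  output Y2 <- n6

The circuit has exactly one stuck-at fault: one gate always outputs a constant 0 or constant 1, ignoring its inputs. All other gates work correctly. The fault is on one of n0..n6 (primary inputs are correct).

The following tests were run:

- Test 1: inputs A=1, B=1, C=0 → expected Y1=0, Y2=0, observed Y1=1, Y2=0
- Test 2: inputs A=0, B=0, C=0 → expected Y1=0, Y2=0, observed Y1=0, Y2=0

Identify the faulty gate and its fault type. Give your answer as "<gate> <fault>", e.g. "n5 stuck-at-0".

n2 stuck-at-1

Fault-free values for test 1 (A=1, B=1, C=0): n0=1, n1=1, n2=0, n3=0, n4=1, n5=0, n6=0, giving Y1=0, Y2=0. Observed Y1=1, Y2=0.
Test 1: faults giving observed Y1=1, Y2=0 are {n2 stuck-at-1, n3 stuck-at-1}.
Test 2 (A=0, B=0, C=0): fault-free n0=0, n1=0, n2=1, n3=0, n4=1, n5=1, n6=0 → Y1=0, Y2=0; observed Y1=0, Y2=0. Eliminates n3 stuck-at-1.
Only n2 stuck-at-1 is consistent with every test.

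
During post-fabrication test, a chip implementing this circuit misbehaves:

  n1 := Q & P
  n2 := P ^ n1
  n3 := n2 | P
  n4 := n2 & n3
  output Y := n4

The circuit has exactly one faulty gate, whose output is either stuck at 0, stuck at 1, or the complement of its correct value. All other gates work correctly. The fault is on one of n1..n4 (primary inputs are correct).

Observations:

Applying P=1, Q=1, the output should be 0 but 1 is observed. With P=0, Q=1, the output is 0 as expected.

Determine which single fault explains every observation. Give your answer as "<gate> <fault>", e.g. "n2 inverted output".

n1 stuck-at-0

Fault-free values for test 1 (P=1, Q=1): n1=1, n2=0, n3=1, n4=0, giving Y=0. Observed 1.
Test 1: faults giving observed 1 are {n1 stuck-at-0, n1 inverted output, n2 stuck-at-1, n2 inverted output, n4 stuck-at-1, n4 inverted output}.
Test 2 (P=0, Q=1): fault-free n1=0, n2=0, n3=0, n4=0 → 0; observed 0. Eliminates n1 inverted output, n2 stuck-at-1, n2 inverted output, n4 stuck-at-1, n4 inverted output.
Only n1 stuck-at-0 is consistent with every test.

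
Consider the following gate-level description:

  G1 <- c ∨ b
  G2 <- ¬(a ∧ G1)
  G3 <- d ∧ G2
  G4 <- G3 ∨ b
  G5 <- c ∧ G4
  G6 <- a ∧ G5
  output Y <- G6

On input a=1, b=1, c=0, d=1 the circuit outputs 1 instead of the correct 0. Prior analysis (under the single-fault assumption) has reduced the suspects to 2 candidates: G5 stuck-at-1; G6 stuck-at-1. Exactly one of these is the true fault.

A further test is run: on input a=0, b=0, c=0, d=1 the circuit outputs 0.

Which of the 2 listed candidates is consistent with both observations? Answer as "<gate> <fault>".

Evaluate each candidate on input a=0, b=0, c=0, d=1:
  G5 stuck-at-1: G1=0, G2=1, G3=1, G4=1, G5=1 [stuck-at-1], G6=0 → 0 — matches
  G6 stuck-at-1: G1=0, G2=1, G3=1, G4=1, G5=0, G6=1 [stuck-at-1] → 1 — eliminated
Only G5 stuck-at-1 reproduces the observed 0.

G5 stuck-at-1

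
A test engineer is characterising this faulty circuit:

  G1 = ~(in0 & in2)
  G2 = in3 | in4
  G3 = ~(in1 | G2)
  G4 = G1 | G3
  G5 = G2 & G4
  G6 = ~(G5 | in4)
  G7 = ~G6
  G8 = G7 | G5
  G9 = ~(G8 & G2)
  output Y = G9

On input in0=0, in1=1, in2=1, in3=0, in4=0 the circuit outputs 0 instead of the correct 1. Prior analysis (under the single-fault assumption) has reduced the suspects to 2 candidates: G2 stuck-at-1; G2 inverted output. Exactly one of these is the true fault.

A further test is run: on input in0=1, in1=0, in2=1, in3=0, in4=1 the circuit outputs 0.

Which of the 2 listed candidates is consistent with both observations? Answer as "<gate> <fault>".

G2 stuck-at-1

Evaluate each candidate on input in0=1, in1=0, in2=1, in3=0, in4=1:
  G2 stuck-at-1: G1=0, G2=1 [stuck-at-1], G3=0, G4=0, G5=0, G6=0, G7=1, G8=1, G9=0 → 0 — matches
  G2 inverted output: G1=0, G2=0 [inverted output], G3=1, G4=1, G5=0, G6=0, G7=1, G8=1, G9=1 → 1 — eliminated
Only G2 stuck-at-1 reproduces the observed 0.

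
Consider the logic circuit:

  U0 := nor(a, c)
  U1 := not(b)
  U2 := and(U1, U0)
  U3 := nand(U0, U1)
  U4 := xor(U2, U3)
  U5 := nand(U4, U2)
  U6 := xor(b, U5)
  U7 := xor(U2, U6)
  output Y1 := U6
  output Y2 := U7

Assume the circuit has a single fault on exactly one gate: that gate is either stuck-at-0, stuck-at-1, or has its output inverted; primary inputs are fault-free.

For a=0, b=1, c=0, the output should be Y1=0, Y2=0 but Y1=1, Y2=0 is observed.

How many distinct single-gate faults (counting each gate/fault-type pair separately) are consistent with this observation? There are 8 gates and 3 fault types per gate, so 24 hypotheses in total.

2

Fault-free: U0=1, U1=0, U2=0, U3=1, U4=1, U5=1, U6=0, U7=0 → Y1=0, Y2=0. Observed Y1=1, Y2=0.
  U0: none of the 3 fault types match ✗
  U1: stuck-at-1, inverted output ✓; others ✗
  U2: none of the 3 fault types match ✗
  U3: none of the 3 fault types match ✗
  U4: none of the 3 fault types match ✗
  U5: none of the 3 fault types match ✗
  U6: none of the 3 fault types match ✗
  U7: none of the 3 fault types match ✗
Consistent faults: {U1 stuck-at-1, U1 inverted output} — 2 in all.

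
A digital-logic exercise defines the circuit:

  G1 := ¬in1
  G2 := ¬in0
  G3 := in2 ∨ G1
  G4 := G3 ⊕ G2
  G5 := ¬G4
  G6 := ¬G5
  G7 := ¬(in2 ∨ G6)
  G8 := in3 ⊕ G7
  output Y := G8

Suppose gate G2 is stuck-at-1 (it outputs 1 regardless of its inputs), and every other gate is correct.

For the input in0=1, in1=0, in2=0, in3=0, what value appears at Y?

Propagate with G2 forced: G1=1, G2=1 [stuck-at-1], G3=1, G4=0, G5=1, G6=0, G7=1, G8=1.
So Y = 1. (Without the fault it would be 0.)

1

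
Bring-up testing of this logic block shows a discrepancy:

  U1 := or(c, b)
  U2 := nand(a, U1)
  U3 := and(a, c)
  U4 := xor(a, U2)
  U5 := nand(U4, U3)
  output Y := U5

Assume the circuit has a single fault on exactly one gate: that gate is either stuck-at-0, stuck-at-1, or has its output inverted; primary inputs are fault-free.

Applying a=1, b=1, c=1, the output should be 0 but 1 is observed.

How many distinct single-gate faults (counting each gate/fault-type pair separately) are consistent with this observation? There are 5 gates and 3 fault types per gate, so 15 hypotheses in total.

Fault-free: U1=1, U2=0, U3=1, U4=1, U5=0 → 0. Observed 1.
  U1: stuck-at-0, inverted output ✓; others ✗
  U2: stuck-at-1, inverted output ✓; others ✗
  U3: stuck-at-0, inverted output ✓; others ✗
  U4: stuck-at-0, inverted output ✓; others ✗
  U5: stuck-at-1, inverted output ✓; others ✗
Consistent faults: {U1 stuck-at-0, U1 inverted output, U2 stuck-at-1, U2 inverted output, U3 stuck-at-0, U3 inverted output, U4 stuck-at-0, U4 inverted output, U5 stuck-at-1, U5 inverted output} — 10 in all.

10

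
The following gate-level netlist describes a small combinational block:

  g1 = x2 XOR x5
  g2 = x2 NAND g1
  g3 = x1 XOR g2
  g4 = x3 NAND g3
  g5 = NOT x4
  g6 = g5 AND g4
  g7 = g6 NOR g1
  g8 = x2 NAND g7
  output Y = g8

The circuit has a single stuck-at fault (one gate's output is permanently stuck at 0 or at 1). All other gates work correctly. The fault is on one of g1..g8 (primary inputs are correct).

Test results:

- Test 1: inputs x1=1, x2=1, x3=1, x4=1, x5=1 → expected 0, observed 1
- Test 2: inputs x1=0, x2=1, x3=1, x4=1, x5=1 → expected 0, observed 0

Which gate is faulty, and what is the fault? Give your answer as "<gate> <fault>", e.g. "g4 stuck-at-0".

Fault-free values for test 1 (x1=1, x2=1, x3=1, x4=1, x5=1): g1=0, g2=1, g3=0, g4=1, g5=0, g6=0, g7=1, g8=0, giving Y=0. Observed 1.
Test 1: faults giving observed 1 are {g1 stuck-at-1, g5 stuck-at-1, g6 stuck-at-1, g7 stuck-at-0, g8 stuck-at-1}.
Test 2 (x1=0, x2=1, x3=1, x4=1, x5=1): fault-free g1=0, g2=1, g3=1, g4=0, g5=0, g6=0, g7=1, g8=0 → 0; observed 0. Eliminates g1 stuck-at-1, g6 stuck-at-1, g7 stuck-at-0, g8 stuck-at-1.
Only g5 stuck-at-1 is consistent with every test.

g5 stuck-at-1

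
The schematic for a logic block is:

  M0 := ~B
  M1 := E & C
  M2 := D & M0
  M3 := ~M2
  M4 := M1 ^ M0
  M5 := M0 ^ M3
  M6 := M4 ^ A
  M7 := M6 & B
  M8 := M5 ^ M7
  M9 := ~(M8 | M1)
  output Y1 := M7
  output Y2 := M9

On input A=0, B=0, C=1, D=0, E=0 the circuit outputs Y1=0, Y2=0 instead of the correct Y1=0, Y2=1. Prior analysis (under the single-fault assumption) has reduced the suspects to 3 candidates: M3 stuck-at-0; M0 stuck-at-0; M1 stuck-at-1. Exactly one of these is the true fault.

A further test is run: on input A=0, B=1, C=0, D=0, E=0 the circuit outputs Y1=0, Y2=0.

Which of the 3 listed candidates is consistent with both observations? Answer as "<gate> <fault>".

M0 stuck-at-0

Evaluate each candidate on input A=0, B=1, C=0, D=0, E=0:
  M3 stuck-at-0: M0=0, M1=0, M2=0, M3=0 [stuck-at-0], M4=0, M5=0, M6=0, M7=0, M8=0, M9=1 → Y1=0, Y2=1 — eliminated
  M0 stuck-at-0: M0=0 [stuck-at-0], M1=0, M2=0, M3=1, M4=0, M5=1, M6=0, M7=0, M8=1, M9=0 → Y1=0, Y2=0 — matches
  M1 stuck-at-1: M0=0, M1=1 [stuck-at-1], M2=0, M3=1, M4=1, M5=1, M6=1, M7=1, M8=0, M9=0 → Y1=1, Y2=0 — eliminated
Only M0 stuck-at-0 reproduces the observed Y1=0, Y2=0.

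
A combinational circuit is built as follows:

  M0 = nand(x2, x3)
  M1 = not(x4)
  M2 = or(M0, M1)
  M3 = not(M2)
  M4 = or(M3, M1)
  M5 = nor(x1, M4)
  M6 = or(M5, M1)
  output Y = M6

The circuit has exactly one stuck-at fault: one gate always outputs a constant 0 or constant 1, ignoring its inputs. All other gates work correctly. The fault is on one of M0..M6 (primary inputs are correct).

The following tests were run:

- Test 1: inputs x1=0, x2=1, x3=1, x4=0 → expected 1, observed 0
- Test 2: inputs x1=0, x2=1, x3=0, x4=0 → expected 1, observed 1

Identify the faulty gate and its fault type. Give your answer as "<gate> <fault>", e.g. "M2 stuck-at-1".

Fault-free values for test 1 (x1=0, x2=1, x3=1, x4=0): M0=0, M1=1, M2=1, M3=0, M4=1, M5=0, M6=1, giving Y=1. Observed 0.
Test 1: faults giving observed 0 are {M1 stuck-at-0, M6 stuck-at-0}.
Test 2 (x1=0, x2=1, x3=0, x4=0): fault-free M0=1, M1=1, M2=1, M3=0, M4=1, M5=0, M6=1 → 1; observed 1. Eliminates M6 stuck-at-0.
Only M1 stuck-at-0 is consistent with every test.

M1 stuck-at-0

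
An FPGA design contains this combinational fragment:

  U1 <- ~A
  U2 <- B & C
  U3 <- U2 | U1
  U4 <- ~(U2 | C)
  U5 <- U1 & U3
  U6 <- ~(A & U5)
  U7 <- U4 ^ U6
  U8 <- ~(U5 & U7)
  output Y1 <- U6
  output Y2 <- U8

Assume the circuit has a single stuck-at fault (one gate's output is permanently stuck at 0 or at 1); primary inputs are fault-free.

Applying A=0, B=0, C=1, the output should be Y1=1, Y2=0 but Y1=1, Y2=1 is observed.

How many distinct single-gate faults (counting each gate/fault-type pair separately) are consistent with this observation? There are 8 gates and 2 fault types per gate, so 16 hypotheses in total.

6

Fault-free: U1=1, U2=0, U3=1, U4=0, U5=1, U6=1, U7=1, U8=0 → Y1=1, Y2=0. Observed Y1=1, Y2=1.
  U1: stuck-at-0 ✓; others ✗
  U2: none of the 2 fault types match ✗
  U3: stuck-at-0 ✓; others ✗
  U4: stuck-at-1 ✓; others ✗
  U5: stuck-at-0 ✓; others ✗
  U6: none of the 2 fault types match ✗
  U7: stuck-at-0 ✓; others ✗
  U8: stuck-at-1 ✓; others ✗
Consistent faults: {U1 stuck-at-0, U3 stuck-at-0, U4 stuck-at-1, U5 stuck-at-0, U7 stuck-at-0, U8 stuck-at-1} — 6 in all.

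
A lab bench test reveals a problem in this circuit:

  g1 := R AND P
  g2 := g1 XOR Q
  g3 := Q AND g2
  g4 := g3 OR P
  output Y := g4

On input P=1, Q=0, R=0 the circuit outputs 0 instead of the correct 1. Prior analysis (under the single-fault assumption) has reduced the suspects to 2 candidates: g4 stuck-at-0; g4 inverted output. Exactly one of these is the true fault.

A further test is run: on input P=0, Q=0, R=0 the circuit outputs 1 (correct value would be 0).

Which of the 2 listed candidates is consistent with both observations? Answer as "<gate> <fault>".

g4 inverted output

Evaluate each candidate on input P=0, Q=0, R=0:
  g4 stuck-at-0: g1=0, g2=0, g3=0, g4=0 [stuck-at-0] → 0 — eliminated
  g4 inverted output: g1=0, g2=0, g3=0, g4=1 [inverted output] → 1 — matches
Only g4 inverted output reproduces the observed 1.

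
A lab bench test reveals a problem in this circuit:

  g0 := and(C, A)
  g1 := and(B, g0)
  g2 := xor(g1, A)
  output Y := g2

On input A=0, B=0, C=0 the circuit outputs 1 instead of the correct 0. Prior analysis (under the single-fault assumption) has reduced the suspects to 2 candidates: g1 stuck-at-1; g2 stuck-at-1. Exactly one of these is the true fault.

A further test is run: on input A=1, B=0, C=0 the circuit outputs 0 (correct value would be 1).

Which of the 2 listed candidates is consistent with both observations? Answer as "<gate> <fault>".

Evaluate each candidate on input A=1, B=0, C=0:
  g1 stuck-at-1: g0=0, g1=1 [stuck-at-1], g2=0 → 0 — matches
  g2 stuck-at-1: g0=0, g1=0, g2=1 [stuck-at-1] → 1 — eliminated
Only g1 stuck-at-1 reproduces the observed 0.

g1 stuck-at-1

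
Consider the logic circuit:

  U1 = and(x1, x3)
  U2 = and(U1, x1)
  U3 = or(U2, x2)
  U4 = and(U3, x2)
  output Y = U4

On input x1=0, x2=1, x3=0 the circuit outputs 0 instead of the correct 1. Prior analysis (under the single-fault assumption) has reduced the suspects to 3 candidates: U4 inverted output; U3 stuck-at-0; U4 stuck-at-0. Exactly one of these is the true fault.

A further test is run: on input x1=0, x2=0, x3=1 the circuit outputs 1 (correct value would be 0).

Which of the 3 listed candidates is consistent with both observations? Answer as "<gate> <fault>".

U4 inverted output

Evaluate each candidate on input x1=0, x2=0, x3=1:
  U4 inverted output: U1=0, U2=0, U3=0, U4=1 [inverted output] → 1 — matches
  U3 stuck-at-0: U1=0, U2=0, U3=0 [stuck-at-0], U4=0 → 0 — eliminated
  U4 stuck-at-0: U1=0, U2=0, U3=0, U4=0 [stuck-at-0] → 0 — eliminated
Only U4 inverted output reproduces the observed 1.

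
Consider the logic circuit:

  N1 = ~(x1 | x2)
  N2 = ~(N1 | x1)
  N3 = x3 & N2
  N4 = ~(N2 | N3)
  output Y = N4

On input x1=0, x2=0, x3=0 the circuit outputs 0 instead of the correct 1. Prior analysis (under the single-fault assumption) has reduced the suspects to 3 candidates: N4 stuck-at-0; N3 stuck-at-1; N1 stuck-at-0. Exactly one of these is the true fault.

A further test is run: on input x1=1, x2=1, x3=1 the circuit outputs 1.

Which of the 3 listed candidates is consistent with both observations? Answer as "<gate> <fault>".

N1 stuck-at-0

Evaluate each candidate on input x1=1, x2=1, x3=1:
  N4 stuck-at-0: N1=0, N2=0, N3=0, N4=0 [stuck-at-0] → 0 — eliminated
  N3 stuck-at-1: N1=0, N2=0, N3=1 [stuck-at-1], N4=0 → 0 — eliminated
  N1 stuck-at-0: N1=0 [stuck-at-0], N2=0, N3=0, N4=1 → 1 — matches
Only N1 stuck-at-0 reproduces the observed 1.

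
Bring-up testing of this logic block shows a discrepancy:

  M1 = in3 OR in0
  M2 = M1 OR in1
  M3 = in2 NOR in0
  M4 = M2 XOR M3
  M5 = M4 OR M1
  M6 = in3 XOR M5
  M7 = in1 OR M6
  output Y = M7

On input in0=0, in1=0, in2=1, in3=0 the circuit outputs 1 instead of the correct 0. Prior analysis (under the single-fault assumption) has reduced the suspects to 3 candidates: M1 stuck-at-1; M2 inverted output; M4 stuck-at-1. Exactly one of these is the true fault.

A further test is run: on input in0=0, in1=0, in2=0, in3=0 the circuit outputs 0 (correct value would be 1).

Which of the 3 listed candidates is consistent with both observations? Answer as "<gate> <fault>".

Evaluate each candidate on input in0=0, in1=0, in2=0, in3=0:
  M1 stuck-at-1: M1=1 [stuck-at-1], M2=1, M3=1, M4=0, M5=1, M6=1, M7=1 → 1 — eliminated
  M2 inverted output: M1=0, M2=1 [inverted output], M3=1, M4=0, M5=0, M6=0, M7=0 → 0 — matches
  M4 stuck-at-1: M1=0, M2=0, M3=1, M4=1 [stuck-at-1], M5=1, M6=1, M7=1 → 1 — eliminated
Only M2 inverted output reproduces the observed 0.

M2 inverted output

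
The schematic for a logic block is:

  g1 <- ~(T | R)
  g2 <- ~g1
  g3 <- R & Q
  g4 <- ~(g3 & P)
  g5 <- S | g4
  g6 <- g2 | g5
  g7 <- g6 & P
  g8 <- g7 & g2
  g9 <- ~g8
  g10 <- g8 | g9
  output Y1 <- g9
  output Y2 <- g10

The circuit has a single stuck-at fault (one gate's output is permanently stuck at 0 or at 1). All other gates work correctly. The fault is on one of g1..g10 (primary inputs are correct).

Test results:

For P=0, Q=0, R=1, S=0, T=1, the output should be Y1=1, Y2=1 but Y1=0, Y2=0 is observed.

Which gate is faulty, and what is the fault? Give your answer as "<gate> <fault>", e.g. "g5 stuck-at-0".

g9 stuck-at-0

Fault-free values for test 1 (P=0, Q=0, R=1, S=0, T=1): g1=0, g2=1, g3=0, g4=1, g5=1, g6=1, g7=0, g8=0, g9=1, g10=1, giving Y1=1, Y2=1. Observed Y1=0, Y2=0.
Test 1: faults giving observed Y1=0, Y2=0 are {g9 stuck-at-0}.
Only g9 stuck-at-0 is consistent with every test.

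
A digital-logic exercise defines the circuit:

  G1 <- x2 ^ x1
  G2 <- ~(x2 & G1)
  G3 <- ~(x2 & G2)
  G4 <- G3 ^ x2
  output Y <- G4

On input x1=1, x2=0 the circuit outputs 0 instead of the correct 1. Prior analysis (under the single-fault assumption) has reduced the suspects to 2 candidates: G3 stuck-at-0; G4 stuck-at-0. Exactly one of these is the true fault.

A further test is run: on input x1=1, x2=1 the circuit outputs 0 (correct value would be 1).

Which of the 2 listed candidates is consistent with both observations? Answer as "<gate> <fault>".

Evaluate each candidate on input x1=1, x2=1:
  G3 stuck-at-0: G1=0, G2=1, G3=0 [stuck-at-0], G4=1 → 1 — eliminated
  G4 stuck-at-0: G1=0, G2=1, G3=0, G4=0 [stuck-at-0] → 0 — matches
Only G4 stuck-at-0 reproduces the observed 0.

G4 stuck-at-0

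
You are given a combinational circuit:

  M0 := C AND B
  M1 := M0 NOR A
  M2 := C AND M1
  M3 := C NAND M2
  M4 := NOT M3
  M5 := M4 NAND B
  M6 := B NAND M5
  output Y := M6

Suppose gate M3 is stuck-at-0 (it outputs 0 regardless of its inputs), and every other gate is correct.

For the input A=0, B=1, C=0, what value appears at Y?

Propagate with M3 forced: M0=0, M1=1, M2=0, M3=0 [stuck-at-0], M4=1, M5=0, M6=1.
So Y = 1. (Without the fault it would be 0.)

1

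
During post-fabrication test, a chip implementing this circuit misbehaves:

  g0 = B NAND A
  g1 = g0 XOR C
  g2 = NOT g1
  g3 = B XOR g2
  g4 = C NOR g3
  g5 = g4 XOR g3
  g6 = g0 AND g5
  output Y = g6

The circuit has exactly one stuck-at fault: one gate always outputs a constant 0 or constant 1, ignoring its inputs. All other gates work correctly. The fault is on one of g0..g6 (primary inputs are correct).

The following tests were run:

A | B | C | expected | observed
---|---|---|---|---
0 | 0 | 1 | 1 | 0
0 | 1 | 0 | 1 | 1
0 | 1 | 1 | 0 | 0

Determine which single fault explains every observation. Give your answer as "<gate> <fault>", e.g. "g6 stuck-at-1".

Fault-free values for test 1 (A=0, B=0, C=1): g0=1, g1=0, g2=1, g3=1, g4=0, g5=1, g6=1, giving Y=1. Observed 0.
Test 1: faults giving observed 0 are {g0 stuck-at-0, g1 stuck-at-1, g2 stuck-at-0, g3 stuck-at-0, g4 stuck-at-1, g5 stuck-at-0, g6 stuck-at-0}.
Test 2 (A=0, B=1, C=0): fault-free g0=1, g1=1, g2=0, g3=1, g4=0, g5=1, g6=1 → 1; observed 1. Eliminates g0 stuck-at-0, g4 stuck-at-1, g5 stuck-at-0, g6 stuck-at-0.
Test 3 (A=0, B=1, C=1): fault-free g0=1, g1=0, g2=1, g3=0, g4=0, g5=0, g6=0 → 0; observed 0. Eliminates g1 stuck-at-1, g2 stuck-at-0.
Only g3 stuck-at-0 is consistent with every test.

g3 stuck-at-0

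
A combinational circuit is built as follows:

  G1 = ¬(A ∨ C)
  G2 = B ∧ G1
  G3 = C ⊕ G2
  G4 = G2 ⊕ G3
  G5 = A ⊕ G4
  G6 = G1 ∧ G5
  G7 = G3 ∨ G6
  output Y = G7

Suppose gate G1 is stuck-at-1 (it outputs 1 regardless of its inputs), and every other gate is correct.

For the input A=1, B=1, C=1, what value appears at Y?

Propagate with G1 forced: G1=1 [stuck-at-1], G2=1, G3=0, G4=1, G5=0, G6=0, G7=0.
So Y = 0. (Without the fault it would be 1.)

0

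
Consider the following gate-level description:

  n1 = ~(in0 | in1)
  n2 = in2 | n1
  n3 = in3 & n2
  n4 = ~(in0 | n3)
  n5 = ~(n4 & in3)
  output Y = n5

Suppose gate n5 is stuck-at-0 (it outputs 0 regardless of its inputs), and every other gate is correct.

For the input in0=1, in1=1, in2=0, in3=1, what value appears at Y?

Propagate with n5 forced: n1=0, n2=0, n3=0, n4=0, n5=0 [stuck-at-0].
So Y = 0. (Without the fault it would be 1.)

0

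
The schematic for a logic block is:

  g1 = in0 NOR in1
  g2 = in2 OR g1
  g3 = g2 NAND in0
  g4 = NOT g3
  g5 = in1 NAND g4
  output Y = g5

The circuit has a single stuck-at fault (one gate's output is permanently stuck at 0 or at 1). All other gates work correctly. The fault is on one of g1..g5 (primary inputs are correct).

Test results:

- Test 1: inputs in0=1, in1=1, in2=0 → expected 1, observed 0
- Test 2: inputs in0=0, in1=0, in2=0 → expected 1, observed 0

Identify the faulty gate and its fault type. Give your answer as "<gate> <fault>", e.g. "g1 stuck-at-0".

g5 stuck-at-0

Fault-free values for test 1 (in0=1, in1=1, in2=0): g1=0, g2=0, g3=1, g4=0, g5=1, giving Y=1. Observed 0.
Test 1: faults giving observed 0 are {g1 stuck-at-1, g2 stuck-at-1, g3 stuck-at-0, g4 stuck-at-1, g5 stuck-at-0}.
Test 2 (in0=0, in1=0, in2=0): fault-free g1=1, g2=1, g3=1, g4=0, g5=1 → 1; observed 0. Eliminates g1 stuck-at-1, g2 stuck-at-1, g3 stuck-at-0, g4 stuck-at-1.
Only g5 stuck-at-0 is consistent with every test.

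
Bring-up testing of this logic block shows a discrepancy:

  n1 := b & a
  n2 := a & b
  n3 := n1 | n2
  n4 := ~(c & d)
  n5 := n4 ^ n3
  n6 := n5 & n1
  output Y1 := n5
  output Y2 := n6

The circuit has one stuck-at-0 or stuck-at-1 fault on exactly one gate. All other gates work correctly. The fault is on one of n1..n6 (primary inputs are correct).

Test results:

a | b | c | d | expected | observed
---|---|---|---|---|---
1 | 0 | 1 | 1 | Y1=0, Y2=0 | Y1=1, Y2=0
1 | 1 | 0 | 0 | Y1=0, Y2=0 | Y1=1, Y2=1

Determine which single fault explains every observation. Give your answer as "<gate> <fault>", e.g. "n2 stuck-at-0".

n5 stuck-at-1

Fault-free values for test 1 (a=1, b=0, c=1, d=1): n1=0, n2=0, n3=0, n4=0, n5=0, n6=0, giving Y1=0, Y2=0. Observed Y1=1, Y2=0.
Test 1: faults giving observed Y1=1, Y2=0 are {n2 stuck-at-1, n3 stuck-at-1, n4 stuck-at-1, n5 stuck-at-1}.
Test 2 (a=1, b=1, c=0, d=0): fault-free n1=1, n2=1, n3=1, n4=1, n5=0, n6=0 → Y1=0, Y2=0; observed Y1=1, Y2=1. Eliminates n2 stuck-at-1, n3 stuck-at-1, n4 stuck-at-1.
Only n5 stuck-at-1 is consistent with every test.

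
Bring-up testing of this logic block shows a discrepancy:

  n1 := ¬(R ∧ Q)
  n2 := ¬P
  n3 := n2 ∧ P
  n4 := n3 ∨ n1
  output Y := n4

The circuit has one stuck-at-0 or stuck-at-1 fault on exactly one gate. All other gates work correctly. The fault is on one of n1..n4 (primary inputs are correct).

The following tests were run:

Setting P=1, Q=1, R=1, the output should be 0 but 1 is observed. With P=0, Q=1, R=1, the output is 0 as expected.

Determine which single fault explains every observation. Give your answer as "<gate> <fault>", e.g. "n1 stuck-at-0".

n2 stuck-at-1

Fault-free values for test 1 (P=1, Q=1, R=1): n1=0, n2=0, n3=0, n4=0, giving Y=0. Observed 1.
Test 1: faults giving observed 1 are {n1 stuck-at-1, n2 stuck-at-1, n3 stuck-at-1, n4 stuck-at-1}.
Test 2 (P=0, Q=1, R=1): fault-free n1=0, n2=1, n3=0, n4=0 → 0; observed 0. Eliminates n1 stuck-at-1, n3 stuck-at-1, n4 stuck-at-1.
Only n2 stuck-at-1 is consistent with every test.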